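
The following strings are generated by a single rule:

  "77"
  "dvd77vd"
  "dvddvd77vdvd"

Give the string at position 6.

s(k+1) = dvd·s(k)·vd, so each term gains dvd as a prefix and vd as a suffix.
From dvddvd77vdvd, 3 further steps: dvddvd77vdvd → dvddvddvd77vdvdvd → dvddvddvddvd77vdvdvdvd → (answer).

dvddvddvddvddvd77vdvdvdvdvd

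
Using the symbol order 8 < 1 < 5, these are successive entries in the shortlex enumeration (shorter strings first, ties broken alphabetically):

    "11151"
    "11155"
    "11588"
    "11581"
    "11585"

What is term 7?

Stepping forward 2 times from 11585: 11585 → 11518, then the target.

11511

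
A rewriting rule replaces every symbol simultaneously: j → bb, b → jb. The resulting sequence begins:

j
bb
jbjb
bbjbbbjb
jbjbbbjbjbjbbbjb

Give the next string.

bbjbbbjbjbjbbbjbbbjbbbjbjbjbbbjb

Replace each of the 16 characters of jbjbbbjbjbjbbbjb in place — bb jb bb jb jb jb bb jb bb jb bb jb jb jb bb jb — and concatenate.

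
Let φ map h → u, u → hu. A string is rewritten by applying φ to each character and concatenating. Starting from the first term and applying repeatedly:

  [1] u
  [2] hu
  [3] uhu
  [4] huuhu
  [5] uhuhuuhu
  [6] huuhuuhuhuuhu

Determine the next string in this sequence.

uhuhuuhuhuuhuuhuhuuhu

φ(huuhuuhuhuuhu) expands symbol-by-symbol to u hu hu u hu hu u hu u hu hu u hu; joining the 13 pieces gives the next term.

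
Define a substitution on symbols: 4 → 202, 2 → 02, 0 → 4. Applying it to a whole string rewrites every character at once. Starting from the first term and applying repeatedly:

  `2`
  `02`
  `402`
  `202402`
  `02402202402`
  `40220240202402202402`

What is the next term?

Applying the rule to each of the 20 symbols of 40220240202402202402 gives the pieces 202 4 02 02 4 02 202 4 02 4 02 202 4 02 02 4 02 202 4 02, which concatenate to the answer.

2024020240220240240220240202402202402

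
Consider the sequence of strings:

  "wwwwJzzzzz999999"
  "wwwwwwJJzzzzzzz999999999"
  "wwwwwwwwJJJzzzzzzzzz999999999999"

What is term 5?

wwwwwwwwwwwwJJJJJzzzzzzzzzzzzz999999999999999999

The n-th term is 2n w's then n-1 J's then 2n+1 z's then 3n 9's, where the shown terms are n = 2, 3, 4.
Setting n = 6 gives 12, 5, 13, 18 characters in each block.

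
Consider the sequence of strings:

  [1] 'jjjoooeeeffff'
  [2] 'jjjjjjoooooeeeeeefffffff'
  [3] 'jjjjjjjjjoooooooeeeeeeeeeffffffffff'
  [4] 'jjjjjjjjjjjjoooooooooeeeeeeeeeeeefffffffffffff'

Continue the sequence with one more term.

jjjjjjjjjjjjjjjoooooooooooeeeeeeeeeeeeeeeffffffffffffffff

Term n consists of 3n j's, followed by 2n+1 o's, followed by 3n e's, followed by 3n+1 f's (n = 1, 2, …).
Setting n = 5 gives 15, 11, 15, 16 characters in each block.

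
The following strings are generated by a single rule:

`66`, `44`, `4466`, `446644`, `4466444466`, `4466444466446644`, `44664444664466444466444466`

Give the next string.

From term 3 onward, concatenate the last term with the second-to-last: 44·66 = 4466, 4466·44 = 446644, …
The next term joins 44664444664466444466444466 and 4466444466446644.

446644446644664444664444664466444466446644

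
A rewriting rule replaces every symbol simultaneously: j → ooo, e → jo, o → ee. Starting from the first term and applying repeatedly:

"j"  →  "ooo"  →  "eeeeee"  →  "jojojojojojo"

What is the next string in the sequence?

oooeeoooeeoooeeoooeeoooeeoooee

Rewriting each symbol of jojojojojojo: j→ooo, o→ee, j→ooo, o→ee, j→ooo, o→ee, j→ooo, o→ee, j→ooo, o→ee, j→ooo, o→ee, which concatenates to ooo ee ooo ee ooo ee ooo ee ooo ee ooo ee.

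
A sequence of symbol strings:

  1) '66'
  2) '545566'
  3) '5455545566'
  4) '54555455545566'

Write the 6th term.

5455545554555455545566

The strings grow by a fixed prefix 5455 each time.
From 54555455545566, 2 further steps: 54555455545566 → 545554555455545566 → (answer).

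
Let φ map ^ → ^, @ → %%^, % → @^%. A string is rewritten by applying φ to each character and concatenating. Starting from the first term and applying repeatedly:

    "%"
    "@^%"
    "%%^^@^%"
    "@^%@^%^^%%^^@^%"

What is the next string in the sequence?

%%^^@^%%%^^@^%^^@^%@^%^^%%^^@^%

φ(@^%@^%^^%%^^@^%) expands symbol-by-symbol to %%^ ^ @^% %%^ ^ @^% ^ ^ @^% @^% ^ ^ %%^ ^ @^%; joining the 15 pieces gives the next term.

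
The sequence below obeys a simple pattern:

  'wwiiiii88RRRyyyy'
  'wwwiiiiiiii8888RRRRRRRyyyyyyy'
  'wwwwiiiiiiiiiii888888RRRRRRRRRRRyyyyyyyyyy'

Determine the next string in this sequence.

Each string has the form w^{n+1} i^{3n+2} 8^{2n} R^{4n-1} y^{3n+1} (n = 1, 2, …).
For the next term, n = 4, so the run lengths are 5, 14, 8, 15, 13.

wwwwwiiiiiiiiiiiiii88888888RRRRRRRRRRRRRRRyyyyyyyyyyyyy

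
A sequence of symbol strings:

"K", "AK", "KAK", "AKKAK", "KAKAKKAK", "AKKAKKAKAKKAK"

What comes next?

From term 3 onward, concatenate the second-to-last term with the last: K·AK = KAK, AK·KAK = AKKAK, …
So term 7 is KAKAKKAK·AKKAKKAKAKKAK.

KAKAKKAKAKKAKKAKAKKAK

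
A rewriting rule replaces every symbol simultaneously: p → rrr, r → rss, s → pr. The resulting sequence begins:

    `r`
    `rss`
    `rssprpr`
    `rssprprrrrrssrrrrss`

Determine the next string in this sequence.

rssprprrrrrssrrrrssrssrssrssrssprprrssrssrssrssprpr

Applying the rule to each of the 19 symbols of rssprprrrrrssrrrrss gives the pieces rss pr pr rrr rss rrr rss rss rss rss rss pr pr rss rss rss rss pr pr, which concatenate to the answer.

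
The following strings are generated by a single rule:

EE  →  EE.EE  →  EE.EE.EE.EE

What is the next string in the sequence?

EE.EE.EE.EE.EE.EE.EE.EE

Every step duplicates the string with '.' between the halves.
So the next term is two copies of EE.EE.EE.EE with '.' between the halves.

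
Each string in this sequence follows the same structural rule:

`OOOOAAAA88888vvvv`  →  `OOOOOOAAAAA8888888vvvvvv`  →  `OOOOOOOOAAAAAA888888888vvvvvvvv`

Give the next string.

Reading off run lengths: O runs 4, 6, 8; A runs 4, 5, 6; 8 runs 5, 7, 9; v runs 4, 6, 8 — each is linear in n, where the shown terms are n = 2, 3, 4.
Setting n = 5 gives 10, 7, 11, 10 characters in each block.

OOOOOOOOOOAAAAAAA88888888888vvvvvvvvvv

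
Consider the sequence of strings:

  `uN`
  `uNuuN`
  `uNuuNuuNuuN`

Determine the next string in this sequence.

uNuuNuuNuuNuuNuuNuuNuuN

Each string is two copies of the previous one joined by 'u'.
So the next term is two copies of uNuuNuuNuuN with 'u' between the halves.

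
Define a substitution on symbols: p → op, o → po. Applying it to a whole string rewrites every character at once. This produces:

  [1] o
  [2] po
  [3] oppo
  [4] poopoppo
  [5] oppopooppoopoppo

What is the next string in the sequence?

poopoppooppopoopoppopooppoopoppo

φ(oppopooppoopoppo) expands symbol-by-symbol to po op op po op po po op op po po op po op op po; joining the 16 pieces gives the next term.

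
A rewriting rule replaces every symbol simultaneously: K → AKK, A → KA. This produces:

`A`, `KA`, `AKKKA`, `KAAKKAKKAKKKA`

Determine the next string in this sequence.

φ(KAAKKAKKAKKKA) expands symbol-by-symbol to AKK KA KA AKK AKK KA AKK AKK KA AKK AKK AKK KA; joining the 13 pieces gives the next term.

AKKKAKAAKKAKKKAAKKAKKKAAKKAKKAKKKA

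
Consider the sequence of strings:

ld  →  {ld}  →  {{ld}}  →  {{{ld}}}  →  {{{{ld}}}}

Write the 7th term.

Every step adds { to the front and } to the end of the previous string.
From {{{{ld}}}}, 2 further steps: {{{{ld}}}} → {{{{{ld}}}}} → (answer).

{{{{{{ld}}}}}}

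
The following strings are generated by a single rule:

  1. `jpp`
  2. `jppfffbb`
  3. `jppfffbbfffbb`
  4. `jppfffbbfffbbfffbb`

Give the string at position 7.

jppfffbbfffbbfffbbfffbbfffbbfffbb

Every step adds fffbb to the end: s(k+1) = s(k)·fffbb.
From jppfffbbfffbbfffbb, 3 further steps: jppfffbbfffbbfffbb → jppfffbbfffbbfffbbfffbb → jppfffbbfffbbfffbbfffbbfffbb → (answer).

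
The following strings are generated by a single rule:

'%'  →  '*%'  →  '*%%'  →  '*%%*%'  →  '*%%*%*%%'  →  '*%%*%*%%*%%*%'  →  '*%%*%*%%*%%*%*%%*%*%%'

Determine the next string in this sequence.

*%%*%*%%*%%*%*%%*%*%%*%%*%*%%*%%*%

Each term (from the third on) is the previous term followed by the one before it: term 3 = *%·% = *%%.
The next term joins *%%*%*%%*%%*%*%%*%*%% and *%%*%*%%*%%*%.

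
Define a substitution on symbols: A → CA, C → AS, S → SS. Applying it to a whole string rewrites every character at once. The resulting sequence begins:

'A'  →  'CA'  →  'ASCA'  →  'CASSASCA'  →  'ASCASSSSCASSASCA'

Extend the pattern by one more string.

Rewriting the 16 symbols of ASCASSSSCASSASCA one by one yields CA SS AS CA SS SS SS SS AS CA SS SS CA SS AS CA; concatenated:

CASSASCASSSSSSSSASCASSSSCASSASCA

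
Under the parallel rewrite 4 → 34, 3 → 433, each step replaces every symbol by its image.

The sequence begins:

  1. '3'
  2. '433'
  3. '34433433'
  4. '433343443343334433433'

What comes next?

Rewriting the 21 symbols of 433343443343334433433 one by one yields 34 433 433 433 34 433 34 34 433 433 34 433 433 433 34 34 433 433 34 433 433; concatenated:

3443343343334433343443343334433433433343443343334433433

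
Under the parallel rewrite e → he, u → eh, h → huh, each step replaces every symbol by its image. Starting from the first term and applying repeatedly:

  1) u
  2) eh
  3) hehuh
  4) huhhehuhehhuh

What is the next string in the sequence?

φ(huhhehuhehhuh) expands symbol-by-symbol to huh eh huh huh he huh eh huh he huh huh eh huh; joining the 13 pieces gives the next term.

huhehhuhhuhhehuhehhuhhehuhhuhehhuh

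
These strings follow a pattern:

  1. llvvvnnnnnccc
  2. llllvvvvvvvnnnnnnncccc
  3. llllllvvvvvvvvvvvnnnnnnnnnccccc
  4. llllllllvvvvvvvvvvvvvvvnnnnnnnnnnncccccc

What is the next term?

Each string has the form l^{2n} v^{4n-1} n^{2n+3} c^{n+2} (n = 1, 2, …).
At n = 5 the blocks have lengths 10, 19, 13, 7.

llllllllllvvvvvvvvvvvvvvvvvvvnnnnnnnnnnnnnccccccc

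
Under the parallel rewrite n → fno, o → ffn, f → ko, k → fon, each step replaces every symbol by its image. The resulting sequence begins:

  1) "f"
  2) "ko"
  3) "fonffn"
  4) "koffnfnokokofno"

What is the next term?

fonffnkokofnokofnoffnfonffnfonffnkofnoffn

φ(koffnfnokokofno) expands symbol-by-symbol to fon ffn ko ko fno ko fno ffn fon ffn fon ffn ko fno ffn; joining the 15 pieces gives the next term.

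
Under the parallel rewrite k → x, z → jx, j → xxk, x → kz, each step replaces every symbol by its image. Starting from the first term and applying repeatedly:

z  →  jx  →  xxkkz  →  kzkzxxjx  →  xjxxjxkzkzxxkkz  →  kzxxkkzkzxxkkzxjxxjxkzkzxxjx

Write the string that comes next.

xjxkzkzxxjxxjxkzkzxxjxkzxxkkzkzxxkkzxjxxjxkzkzxxkkz

φ(kzxxkkzkzxxkkzxjxxjxkzkzxxjx) expands symbol-by-symbol to x jx kz kz x x jx x jx kz kz x x jx kz xxk kz kz xxk kz x jx x jx kz kz xxk kz; joining the 28 pieces gives the next term.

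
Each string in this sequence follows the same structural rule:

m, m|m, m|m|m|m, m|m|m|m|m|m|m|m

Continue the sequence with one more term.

Each string is two copies of the previous one joined by '|'.
Doubling m|m|m|m|m|m|m|m with '|' between the halves:

m|m|m|m|m|m|m|m|m|m|m|m|m|m|m|m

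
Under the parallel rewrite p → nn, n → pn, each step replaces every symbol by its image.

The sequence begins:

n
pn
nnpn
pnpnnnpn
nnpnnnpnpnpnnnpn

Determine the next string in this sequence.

Replace each of the 16 characters of nnpnnnpnpnpnnnpn in place — pn pn nn pn pn pn nn pn nn pn nn pn pn pn nn pn — and concatenate.

pnpnnnpnpnpnnnpnnnpnnnpnpnpnnnpn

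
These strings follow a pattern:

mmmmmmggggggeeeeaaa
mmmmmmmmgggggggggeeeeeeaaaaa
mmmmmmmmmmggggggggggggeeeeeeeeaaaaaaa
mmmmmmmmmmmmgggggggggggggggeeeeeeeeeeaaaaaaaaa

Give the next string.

Each string has the form m^{2n+2} g^{3n} e^{2n} a^{2n-1}, where the shown terms are n = 2, 3, 4, 5.
Setting n = 6 gives 14, 18, 12, 11 characters in each block.

mmmmmmmmmmmmmmggggggggggggggggggeeeeeeeeeeeeaaaaaaaaaaa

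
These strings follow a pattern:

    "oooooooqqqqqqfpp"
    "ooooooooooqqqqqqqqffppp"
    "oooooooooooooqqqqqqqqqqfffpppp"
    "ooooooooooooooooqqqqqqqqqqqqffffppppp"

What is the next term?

Term n consists of 3n+1 o's, followed by 2n+2 q's, followed by n-1 f's, followed by n p's, where the shown terms are n = 2, 3, 4, 5.
Setting n = 6 gives 19, 14, 5, 6 characters in each block.

oooooooooooooooooooqqqqqqqqqqqqqqfffffpppppp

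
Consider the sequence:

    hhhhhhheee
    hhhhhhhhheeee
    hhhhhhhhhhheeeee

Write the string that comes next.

Each string has the form h^{2n+1} e^{n}, where the shown terms are n = 3, 4, 5.
Setting n = 6 gives 13, 6 characters in each block.

hhhhhhhhhhhhheeeeee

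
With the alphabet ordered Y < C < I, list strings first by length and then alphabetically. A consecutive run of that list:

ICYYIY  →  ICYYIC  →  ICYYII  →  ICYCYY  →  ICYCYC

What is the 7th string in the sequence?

ICYCCY

Advancing 2 positions from ICYCYC through ICYCYC → ICYCYI reaches term 7.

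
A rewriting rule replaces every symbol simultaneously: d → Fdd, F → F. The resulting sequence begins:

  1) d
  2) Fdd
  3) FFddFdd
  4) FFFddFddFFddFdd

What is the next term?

FFFFddFddFFddFddFFFddFddFFddFdd

Applying the rule to each of the 15 symbols of FFFddFddFFddFdd gives the pieces F F F Fdd Fdd F Fdd Fdd F F Fdd Fdd F Fdd Fdd, which concatenate to the answer.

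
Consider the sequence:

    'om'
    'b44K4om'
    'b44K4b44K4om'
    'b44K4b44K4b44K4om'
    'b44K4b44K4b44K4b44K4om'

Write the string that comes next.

The strings grow by a fixed prefix b44K4 each time.
Applying this once more to b44K4b44K4b44K4b44K4om:

b44K4b44K4b44K4b44K4b44K4om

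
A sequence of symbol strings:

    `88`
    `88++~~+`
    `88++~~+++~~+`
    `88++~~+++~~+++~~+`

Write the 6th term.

The strings grow by a fixed suffix ++~~+ each time.
From 88++~~+++~~+++~~+, 2 further steps: 88++~~+++~~+++~~+ → 88++~~+++~~+++~~+++~~+ → (answer).

88++~~+++~~+++~~+++~~+++~~+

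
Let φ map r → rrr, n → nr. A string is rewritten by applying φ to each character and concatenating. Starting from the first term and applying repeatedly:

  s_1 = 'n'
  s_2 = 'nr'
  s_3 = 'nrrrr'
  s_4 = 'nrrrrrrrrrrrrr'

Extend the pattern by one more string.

Rewriting the 14 symbols of nrrrrrrrrrrrrr one by one yields nr rrr rrr rrr rrr rrr rrr rrr rrr rrr rrr rrr rrr rrr; concatenated:

nrrrrrrrrrrrrrrrrrrrrrrrrrrrrrrrrrrrrrrrr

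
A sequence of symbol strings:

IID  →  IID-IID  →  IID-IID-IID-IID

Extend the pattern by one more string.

s(k+1) = s(k)·-·s(k) — each term doubles the last with '-' between the halves.
One more doubling of IID-IID-IID-IID gives the answer.

IID-IID-IID-IID-IID-IID-IID-IID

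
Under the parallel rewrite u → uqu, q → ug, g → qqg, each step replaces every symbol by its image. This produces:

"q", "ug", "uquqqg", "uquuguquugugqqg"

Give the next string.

uquuguquuquqqguquuguquuquqqguquqqgugugqqg

φ(uquuguquugugqqg) expands symbol-by-symbol to uqu ug uqu uqu qqg uqu ug uqu uqu qqg uqu qqg ug ug qqg; joining the 15 pieces gives the next term.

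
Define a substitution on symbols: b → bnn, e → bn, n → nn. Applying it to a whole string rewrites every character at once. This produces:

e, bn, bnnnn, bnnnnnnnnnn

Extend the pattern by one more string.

Apply φ to bnnnnnnnnnn symbol by symbol: b→bnn, n→nn, n→nn, n→nn, n→nn, n→nn, n→nn, n→nn, n→nn, n→nn, n→nn; joined: bnn nn nn nn nn nn nn nn nn nn nn.

bnnnnnnnnnnnnnnnnnnnnnn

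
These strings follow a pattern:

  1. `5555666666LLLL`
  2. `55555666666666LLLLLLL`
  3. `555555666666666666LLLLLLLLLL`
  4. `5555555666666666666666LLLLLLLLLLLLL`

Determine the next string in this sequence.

55555555666666666666666666LLLLLLLLLLLLLLLL

The n-th term is n+2 5's then 3n 6's then 3n-2 L's, where the shown terms are n = 2, 3, 4, 5.
For the next term, n = 6, so the run lengths are 8, 18, 16.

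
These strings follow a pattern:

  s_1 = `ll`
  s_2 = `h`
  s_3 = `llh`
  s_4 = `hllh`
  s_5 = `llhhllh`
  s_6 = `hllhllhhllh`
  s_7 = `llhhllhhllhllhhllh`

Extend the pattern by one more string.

hllhllhhllhllhhllhhllhllhhllh

Each term (from the third on) is the two preceding terms concatenated in order: term 3 = ll·h = llh.
So term 8 is hllhllhhllh·llhhllhhllhllhhllh.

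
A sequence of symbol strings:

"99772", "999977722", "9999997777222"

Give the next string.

99999999777772222

The n-th term is 2n 9's then n+1 7's then n 2's (n = 1, 2, …).
For the next term, n = 4, so the run lengths are 8, 5, 4.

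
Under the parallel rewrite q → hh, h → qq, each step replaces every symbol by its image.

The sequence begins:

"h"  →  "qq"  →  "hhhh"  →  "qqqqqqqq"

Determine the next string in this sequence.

hhhhhhhhhhhhhhhh

Rewriting each symbol of qqqqqqqq: q→hh, q→hh, q→hh, q→hh, q→hh, q→hh, q→hh, q→hh, which concatenates to hh hh hh hh hh hh hh hh.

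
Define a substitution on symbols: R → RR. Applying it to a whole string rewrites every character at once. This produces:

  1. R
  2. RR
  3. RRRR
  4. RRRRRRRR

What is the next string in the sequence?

Apply φ to RRRRRRRR symbol by symbol: R→RR, R→RR, R→RR, R→RR, R→RR, R→RR, R→RR, R→RR; joined: RR RR RR RR RR RR RR RR.

RRRRRRRRRRRRRRRR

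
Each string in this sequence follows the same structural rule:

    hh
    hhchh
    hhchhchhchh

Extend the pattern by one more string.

s(k+1) = s(k)·c·s(k) — each term doubles the last with 'c' between the halves.
Doubling hhchhchhchh with 'c' between the halves:

hhchhchhchhchhchhchhchh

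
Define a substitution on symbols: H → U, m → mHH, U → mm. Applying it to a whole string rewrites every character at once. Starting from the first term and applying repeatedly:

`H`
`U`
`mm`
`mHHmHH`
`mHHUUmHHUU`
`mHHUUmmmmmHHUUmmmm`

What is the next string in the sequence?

Replace each of the 18 characters of mHHUUmmmmmHHUUmmmm in place — mHH U U mm mm mHH mHH mHH mHH mHH U U mm mm mHH mHH mHH mHH — and concatenate.

mHHUUmmmmmHHmHHmHHmHHmHHUUmmmmmHHmHHmHHmHH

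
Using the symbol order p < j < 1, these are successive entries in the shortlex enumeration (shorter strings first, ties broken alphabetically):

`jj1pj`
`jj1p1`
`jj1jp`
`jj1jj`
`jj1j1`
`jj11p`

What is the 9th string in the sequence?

Stepping forward 3 times from jj11p: jj11p → jj11j → jj111, then the target.

j1ppp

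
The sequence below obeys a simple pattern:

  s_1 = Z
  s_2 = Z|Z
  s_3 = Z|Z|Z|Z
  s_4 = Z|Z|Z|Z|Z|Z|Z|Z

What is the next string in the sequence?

s(k+1) = s(k)·|·s(k) — each term doubles the last with '|' between the halves.
One more doubling of Z|Z|Z|Z|Z|Z|Z|Z gives the answer.

Z|Z|Z|Z|Z|Z|Z|Z|Z|Z|Z|Z|Z|Z|Z|Z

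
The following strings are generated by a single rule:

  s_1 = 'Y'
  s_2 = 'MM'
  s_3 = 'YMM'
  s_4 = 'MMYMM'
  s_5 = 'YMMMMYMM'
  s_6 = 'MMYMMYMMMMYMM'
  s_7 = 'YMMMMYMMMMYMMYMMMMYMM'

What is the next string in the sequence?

MMYMMYMMMMYMMYMMMMYMMMMYMMYMMMMYMM

This is a Fibonacci-style word recurrence s(k) = s(k−2)·s(k−1): e.g. Y·MM = YMM.
So term 8 is MMYMMYMMMMYMM·YMMMMYMMMMYMMYMMMMYMM.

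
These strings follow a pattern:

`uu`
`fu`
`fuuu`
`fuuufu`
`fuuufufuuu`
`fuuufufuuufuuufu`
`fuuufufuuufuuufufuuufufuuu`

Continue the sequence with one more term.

Each term (from the third on) is the previous term followed by the one before it: term 3 = fu·uu = fuuu.
So term 8 is fuuufufuuufuuufufuuufufuuu·fuuufufuuufuuufu.

fuuufufuuufuuufufuuufufuuufuuufufuuufuuufu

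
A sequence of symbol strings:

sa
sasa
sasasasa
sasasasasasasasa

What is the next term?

Every step duplicates the string.
One more doubling of sasasasasasasasa gives the answer.

sasasasasasasasasasasasasasasasa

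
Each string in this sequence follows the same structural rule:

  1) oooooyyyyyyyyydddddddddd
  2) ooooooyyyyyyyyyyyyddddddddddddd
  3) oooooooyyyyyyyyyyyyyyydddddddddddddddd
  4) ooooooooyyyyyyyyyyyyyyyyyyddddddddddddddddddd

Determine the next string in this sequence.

Each string has the form o^{n+2} y^{3n} d^{3n+1}, where the shown terms are n = 3, 4, 5, 6.
At n = 7 the blocks have lengths 9, 21, 22.

oooooooooyyyyyyyyyyyyyyyyyyyyydddddddddddddddddddddd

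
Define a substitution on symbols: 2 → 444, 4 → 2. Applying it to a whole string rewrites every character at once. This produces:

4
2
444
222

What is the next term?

Apply φ to 222 symbol by symbol: 2→444, 2→444, 2→444; joined: 444 444 444.

444444444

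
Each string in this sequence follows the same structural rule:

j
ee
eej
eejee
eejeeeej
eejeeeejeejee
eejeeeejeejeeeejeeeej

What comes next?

eejeeeejeejeeeejeeeejeejeeeejeejee

Each term (from the third on) is the previous term followed by the one before it: term 3 = ee·j = eej.
So term 8 is eejeeeejeejeeeejeeeej·eejeeeejeejee.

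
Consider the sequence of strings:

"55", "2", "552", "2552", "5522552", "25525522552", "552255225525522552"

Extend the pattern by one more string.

25525522552552255225525522552

This is a Fibonacci-style word recurrence s(k) = s(k−2)·s(k−1): e.g. 55·2 = 552.
So term 8 is 25525522552·552255225525522552.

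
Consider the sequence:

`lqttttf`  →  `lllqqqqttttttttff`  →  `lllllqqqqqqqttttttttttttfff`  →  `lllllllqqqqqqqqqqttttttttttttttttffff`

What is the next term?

lllllllllqqqqqqqqqqqqqttttttttttttttttttttfffff

Term n consists of 2n-1 l's, followed by 3n-2 q's, followed by 4n t's, followed by n f's (n = 1, 2, …).
Setting n = 5 gives 9, 13, 20, 5 characters in each block.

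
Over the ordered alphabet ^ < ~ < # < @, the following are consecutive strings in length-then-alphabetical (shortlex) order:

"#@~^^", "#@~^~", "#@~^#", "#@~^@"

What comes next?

Find the rightmost character of #@~^@ below @, bump it to the next letter, and reset everything to its right to ^.

#@~~^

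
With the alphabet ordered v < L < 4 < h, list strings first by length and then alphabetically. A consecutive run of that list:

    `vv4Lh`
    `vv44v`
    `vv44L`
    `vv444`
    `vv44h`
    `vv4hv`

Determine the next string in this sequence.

vv4hL

The successor of vv4hv increments the rightmost position that isn't already h and resets every position after it to v.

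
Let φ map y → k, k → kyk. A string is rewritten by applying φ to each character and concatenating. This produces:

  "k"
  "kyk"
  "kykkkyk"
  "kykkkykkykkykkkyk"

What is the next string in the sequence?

φ(kykkkykkykkykkkyk) expands symbol-by-symbol to kyk k kyk kyk kyk k kyk kyk k kyk kyk k kyk kyk kyk k kyk; joining the 17 pieces gives the next term.

kykkkykkykkykkkykkykkkykkykkkykkykkykkkyk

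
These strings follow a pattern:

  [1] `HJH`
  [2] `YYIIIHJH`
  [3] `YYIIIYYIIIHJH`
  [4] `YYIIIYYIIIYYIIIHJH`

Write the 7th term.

YYIIIYYIIIYYIIIYYIIIYYIIIYYIIIHJH

The strings grow by a fixed prefix YYIII each time.
From YYIIIYYIIIYYIIIHJH, 3 further steps: YYIIIYYIIIYYIIIHJH → YYIIIYYIIIYYIIIYYIIIHJH → YYIIIYYIIIYYIIIYYIIIYYIIIHJH → (answer).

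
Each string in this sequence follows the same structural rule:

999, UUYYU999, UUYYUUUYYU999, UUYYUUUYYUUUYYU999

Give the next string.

Each term is the previous one with UUYYU prepended.
So the next term is UUYYU·UUYYUUUYYUUUYYU999.

UUYYUUUYYUUUYYUUUYYU999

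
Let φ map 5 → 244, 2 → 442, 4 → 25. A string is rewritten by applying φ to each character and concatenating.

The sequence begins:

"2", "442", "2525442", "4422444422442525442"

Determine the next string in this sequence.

25254424422525252544244225254422444422442525442

Applying the rule to each of the 19 symbols of 4422444422442525442 gives the pieces 25 25 442 442 25 25 25 25 442 442 25 25 442 244 442 244 25 25 442, which concatenate to the answer.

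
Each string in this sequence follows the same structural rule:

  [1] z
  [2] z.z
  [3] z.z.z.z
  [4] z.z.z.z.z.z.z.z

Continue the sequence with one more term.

z.z.z.z.z.z.z.z.z.z.z.z.z.z.z.z

s(k+1) = s(k)·.·s(k) — each term doubles the last with '.' between the halves.
One more doubling of z.z.z.z.z.z.z.z gives the answer.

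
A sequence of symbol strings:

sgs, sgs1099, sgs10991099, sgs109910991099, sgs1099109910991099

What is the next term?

Every step adds 1099 to the end: s(k+1) = s(k)·1099.
Applying this once more to sgs1099109910991099:

sgs10991099109910991099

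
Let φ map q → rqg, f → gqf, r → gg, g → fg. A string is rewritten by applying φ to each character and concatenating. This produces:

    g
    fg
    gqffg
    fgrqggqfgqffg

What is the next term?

φ(fgrqggqfgqffg) expands symbol-by-symbol to gqf fg gg rqg fg fg rqg gqf fg rqg gqf gqf fg; joining the 13 pieces gives the next term.

gqffgggrqgfgfgrqggqffgrqggqfgqffg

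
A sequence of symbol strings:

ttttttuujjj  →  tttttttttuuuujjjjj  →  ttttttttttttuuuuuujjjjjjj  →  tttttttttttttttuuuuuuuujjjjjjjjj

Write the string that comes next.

Reading off run lengths: t runs 6, 9, 12, 15; u runs 2, 4, 6, 8; j runs 3, 5, 7, 9 — each is linear in n, where the shown terms are n = 2, 3, 4, 5.
Setting n = 6 gives 18, 10, 11 characters in each block.

ttttttttttttttttttuuuuuuuuuujjjjjjjjjjj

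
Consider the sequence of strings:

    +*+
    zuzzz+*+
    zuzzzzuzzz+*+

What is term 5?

The strings grow by a fixed prefix zuzzz each time.
From zuzzzzuzzz+*+, 2 further steps: zuzzzzuzzz+*+ → zuzzzzuzzzzuzzz+*+ → (answer).

zuzzzzuzzzzuzzzzuzzz+*+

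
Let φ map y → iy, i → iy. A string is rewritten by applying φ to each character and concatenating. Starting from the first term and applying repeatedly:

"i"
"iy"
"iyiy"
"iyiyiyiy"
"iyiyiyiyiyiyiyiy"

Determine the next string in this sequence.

iyiyiyiyiyiyiyiyiyiyiyiyiyiyiyiy

Applying the rule to each of the 16 symbols of iyiyiyiyiyiyiyiy gives the pieces iy iy iy iy iy iy iy iy iy iy iy iy iy iy iy iy, which concatenate to the answer.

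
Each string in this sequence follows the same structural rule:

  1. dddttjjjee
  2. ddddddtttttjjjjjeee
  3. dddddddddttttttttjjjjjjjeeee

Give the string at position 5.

dddddddddddddddttttttttttttttjjjjjjjjjjjeeeeee

Term n consists of 3n d's, followed by 3n-1 t's, followed by 2n+1 j's, followed by n+1 e's (n = 1, 2, …).
For term 5, n = 5, so the run lengths are 15, 14, 11, 6.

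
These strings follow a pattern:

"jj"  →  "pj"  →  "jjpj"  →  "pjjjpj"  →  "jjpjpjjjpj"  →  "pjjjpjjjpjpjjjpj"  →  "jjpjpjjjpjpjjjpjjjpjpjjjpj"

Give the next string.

pjjjpjjjpjpjjjpjjjpjpjjjpjpjjjpjjjpjpjjjpj

Each term (from the third on) is the two preceding terms concatenated in order: term 3 = jj·pj = jjpj.
The next term joins pjjjpjjjpjpjjjpj and jjpjpjjjpjpjjjpjjjpjpjjjpj.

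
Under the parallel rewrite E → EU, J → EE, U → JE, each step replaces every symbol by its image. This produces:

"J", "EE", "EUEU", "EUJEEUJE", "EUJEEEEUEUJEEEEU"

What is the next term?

EUJEEEEUEUEUEUJEEUJEEEEUEUEUEUJE

φ(EUJEEEEUEUJEEEEU) expands symbol-by-symbol to EU JE EE EU EU EU EU JE EU JE EE EU EU EU EU JE; joining the 16 pieces gives the next term.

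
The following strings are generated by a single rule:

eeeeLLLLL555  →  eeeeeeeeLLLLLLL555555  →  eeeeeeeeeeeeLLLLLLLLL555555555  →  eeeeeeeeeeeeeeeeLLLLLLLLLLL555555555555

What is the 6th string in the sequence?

Term n consists of 4n e's, followed by 2n+3 L's, followed by 3n 5's (n = 1, 2, …).
At n = 6 the blocks have lengths 24, 15, 18.

eeeeeeeeeeeeeeeeeeeeeeeeLLLLLLLLLLLLLLL555555555555555555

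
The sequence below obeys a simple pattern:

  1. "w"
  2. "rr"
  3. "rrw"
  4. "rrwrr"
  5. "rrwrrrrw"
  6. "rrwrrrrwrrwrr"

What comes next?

From term 3 onward, concatenate the last term with the second-to-last: rr·w = rrw, rrw·rr = rrwrr, …
Continuing: rrwrrrrwrrwrr · rrwrrrrw gives term 7.

rrwrrrrwrrwrrrrwrrrrw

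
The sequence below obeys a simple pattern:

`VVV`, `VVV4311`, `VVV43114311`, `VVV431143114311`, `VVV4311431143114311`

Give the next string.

Every step adds 4311 to the end: s(k+1) = s(k)·4311.
Applying this once more to VVV4311431143114311:

VVV43114311431143114311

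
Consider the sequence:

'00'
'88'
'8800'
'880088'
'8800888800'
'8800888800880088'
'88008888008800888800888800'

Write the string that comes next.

880088880088008888008888008800888800880088

Each term (from the third on) is the previous term followed by the one before it: term 3 = 88·00 = 8800.
The next term joins 88008888008800888800888800 and 8800888800880088.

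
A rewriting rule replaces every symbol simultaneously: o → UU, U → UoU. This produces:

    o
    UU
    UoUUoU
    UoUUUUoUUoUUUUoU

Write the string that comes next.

Applying the rule to each of the 16 symbols of UoUUUUoUUoUUUUoU gives the pieces UoU UU UoU UoU UoU UoU UU UoU UoU UU UoU UoU UoU UoU UU UoU, which concatenate to the answer.

UoUUUUoUUoUUoUUoUUUUoUUoUUUUoUUoUUoUUoUUUUoU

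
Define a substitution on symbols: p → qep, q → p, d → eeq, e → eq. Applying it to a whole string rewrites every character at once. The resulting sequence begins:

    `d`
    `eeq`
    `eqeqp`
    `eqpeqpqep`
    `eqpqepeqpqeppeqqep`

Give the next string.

Rewriting the 18 symbols of eqpqepeqpqeppeqqep one by one yields eq p qep p eq qep eq p qep p eq qep qep eq p p eq qep; concatenated:

eqpqeppeqqepeqpqeppeqqepqepeqppeqqep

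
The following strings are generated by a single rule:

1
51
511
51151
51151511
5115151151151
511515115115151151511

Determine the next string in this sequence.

5115151151151511515115115151151151

This is a Fibonacci-style word recurrence s(k) = s(k−1)·s(k−2): e.g. 51·1 = 511.
The next term joins 511515115115151151511 and 5115151151151.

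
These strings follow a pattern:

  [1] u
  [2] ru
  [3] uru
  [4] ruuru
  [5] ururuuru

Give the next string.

ruuruururuuru

Each term (from the third on) is the two preceding terms concatenated in order: term 3 = u·ru = uru.
Continuing: ruuru · ururuuru gives term 6.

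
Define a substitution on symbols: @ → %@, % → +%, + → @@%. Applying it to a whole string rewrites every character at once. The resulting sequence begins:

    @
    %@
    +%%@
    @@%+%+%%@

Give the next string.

Rewriting each symbol of @@%+%+%%@: @→%@, @→%@, %→+%, +→@@%, %→+%, +→@@%, %→+%, %→+%, @→%@, which concatenates to %@ %@ +% @@% +% @@% +% +% %@.

%@%@+%@@%+%@@%+%+%%@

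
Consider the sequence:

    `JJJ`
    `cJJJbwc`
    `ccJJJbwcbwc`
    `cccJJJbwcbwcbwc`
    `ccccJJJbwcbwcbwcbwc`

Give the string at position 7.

Each term wraps the previous one in c on the left and bwc on the right.
From ccccJJJbwcbwcbwcbwc, 2 further steps: ccccJJJbwcbwcbwcbwc → cccccJJJbwcbwcbwcbwcbwc → (answer).

ccccccJJJbwcbwcbwcbwcbwcbwc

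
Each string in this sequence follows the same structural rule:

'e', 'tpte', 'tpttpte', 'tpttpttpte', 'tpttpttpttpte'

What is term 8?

The strings grow by a fixed prefix tpt each time.
From tpttpttpttpte, 3 further steps: tpttpttpttpte → tpttpttpttpttpte → tpttpttpttpttpttpte → (answer).

tpttpttpttpttpttpttpte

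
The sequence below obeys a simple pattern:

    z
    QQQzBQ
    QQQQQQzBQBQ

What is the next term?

Every step adds QQQ to the front and BQ to the end of the previous string.
One more step from QQQQQQzBQBQ gives the answer.

QQQQQQQQQzBQBQBQ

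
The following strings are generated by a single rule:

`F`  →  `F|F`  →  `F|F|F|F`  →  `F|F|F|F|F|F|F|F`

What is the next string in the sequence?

Each string is two copies of the previous one joined by '|'.
Doubling F|F|F|F|F|F|F|F with '|' between the halves:

F|F|F|F|F|F|F|F|F|F|F|F|F|F|F|F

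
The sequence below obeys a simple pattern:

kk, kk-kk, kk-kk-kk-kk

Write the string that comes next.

Each string is two copies of the previous one joined by '-'.
Doubling kk-kk-kk-kk with '-' between the halves:

kk-kk-kk-kk-kk-kk-kk-kk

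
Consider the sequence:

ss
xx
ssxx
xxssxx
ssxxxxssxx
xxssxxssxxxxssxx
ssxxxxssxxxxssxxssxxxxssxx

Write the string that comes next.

xxssxxssxxxxssxxssxxxxssxxxxssxxssxxxxssxx

From term 3 onward, concatenate the second-to-last term with the last: ss·xx = ssxx, xx·ssxx = xxssxx, …
The next term joins xxssxxssxxxxssxx and ssxxxxssxxxxssxxssxxxxssxx.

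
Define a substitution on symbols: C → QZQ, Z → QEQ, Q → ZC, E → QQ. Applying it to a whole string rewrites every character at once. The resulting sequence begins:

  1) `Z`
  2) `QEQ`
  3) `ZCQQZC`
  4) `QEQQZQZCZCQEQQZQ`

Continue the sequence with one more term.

Rewriting the 16 symbols of QEQQZQZCZCQEQQZQ one by one yields ZC QQ ZC ZC QEQ ZC QEQ QZQ QEQ QZQ ZC QQ ZC ZC QEQ ZC; concatenated:

ZCQQZCZCQEQZCQEQQZQQEQQZQZCQQZCZCQEQZC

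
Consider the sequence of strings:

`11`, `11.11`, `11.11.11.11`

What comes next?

11.11.11.11.11.11.11.11

Every step duplicates the string with '.' between the halves.
So the next term is two copies of 11.11.11.11 with '.' between the halves.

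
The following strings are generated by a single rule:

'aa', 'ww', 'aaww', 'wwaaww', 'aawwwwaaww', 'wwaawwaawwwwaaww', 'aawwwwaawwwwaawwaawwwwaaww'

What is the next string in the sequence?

This is a Fibonacci-style word recurrence s(k) = s(k−2)·s(k−1): e.g. aa·ww = aaww.
The next term joins wwaawwaawwwwaaww and aawwwwaawwwwaawwaawwwwaaww.

wwaawwaawwwwaawwaawwwwaawwwwaawwaawwwwaaww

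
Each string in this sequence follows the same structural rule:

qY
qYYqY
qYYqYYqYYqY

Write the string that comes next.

qYYqYYqYYqYYqYYqYYqYYqY

Each string is two copies of the previous one joined by 'Y'.
So the next term is two copies of qYYqYYqYYqY with 'Y' between the halves.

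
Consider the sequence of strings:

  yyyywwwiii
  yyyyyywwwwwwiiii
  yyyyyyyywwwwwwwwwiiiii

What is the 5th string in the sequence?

yyyyyyyyyyyywwwwwwwwwwwwwwwiiiiiii

The n-th term is 2n+2 y's then 3n w's then n+2 i's (n = 1, 2, …).
At n = 5 the blocks have lengths 12, 15, 7.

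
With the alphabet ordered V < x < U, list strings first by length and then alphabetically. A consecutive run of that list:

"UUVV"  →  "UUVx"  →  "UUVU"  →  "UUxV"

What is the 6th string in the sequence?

UUxU

Continuing the enumeration 2 steps past UUxV: UUxV → UUxx → (answer).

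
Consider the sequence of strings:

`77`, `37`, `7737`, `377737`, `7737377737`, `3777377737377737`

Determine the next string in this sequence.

77373777373777377737377737

From term 3 onward, concatenate the second-to-last term with the last: 77·37 = 7737, 37·7737 = 377737, …
So term 7 is 7737377737·3777377737377737.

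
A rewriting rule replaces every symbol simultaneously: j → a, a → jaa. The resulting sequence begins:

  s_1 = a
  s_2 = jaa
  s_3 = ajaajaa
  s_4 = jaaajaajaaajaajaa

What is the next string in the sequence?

ajaajaajaaajaajaaajaajaajaaajaajaaajaajaa

φ(jaaajaajaaajaajaa) expands symbol-by-symbol to a jaa jaa jaa a jaa jaa a jaa jaa jaa a jaa jaa a jaa jaa; joining the 17 pieces gives the next term.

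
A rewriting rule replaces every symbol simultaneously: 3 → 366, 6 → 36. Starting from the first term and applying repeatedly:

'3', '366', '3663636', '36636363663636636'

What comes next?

Rewriting the 17 symbols of 36636363663636636 one by one yields 366 36 36 366 36 366 36 366 36 36 366 36 366 36 36 366 36; concatenated:

36636363663636636366363636636366363636636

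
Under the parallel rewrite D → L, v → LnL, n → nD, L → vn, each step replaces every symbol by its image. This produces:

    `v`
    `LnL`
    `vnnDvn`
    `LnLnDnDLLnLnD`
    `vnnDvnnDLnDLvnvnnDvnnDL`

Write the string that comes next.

Applying the rule to each of the 23 symbols of vnnDvnnDLnDLvnvnnDvnnDL gives the pieces LnL nD nD L LnL nD nD L vn nD L vn LnL nD LnL nD nD L LnL nD nD L vn, which concatenate to the answer.

LnLnDnDLLnLnDnDLvnnDLvnLnLnDLnLnDnDLLnLnDnDLvn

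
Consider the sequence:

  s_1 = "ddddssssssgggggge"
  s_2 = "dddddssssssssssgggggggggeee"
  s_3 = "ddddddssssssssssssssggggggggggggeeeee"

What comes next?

Reading off run lengths: d runs 4, 5, 6; s runs 6, 10, 14; g runs 6, 9, 12; e runs 1, 3, 5 — each is linear in n (n = 1, 2, …).
For the next term, n = 4, so the run lengths are 7, 18, 15, 7.

dddddddssssssssssssssssssgggggggggggggggeeeeeee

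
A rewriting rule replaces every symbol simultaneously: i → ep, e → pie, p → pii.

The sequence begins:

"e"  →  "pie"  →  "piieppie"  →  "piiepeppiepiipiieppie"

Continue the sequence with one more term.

Applying the rule to each of the 21 symbols of piiepeppiepiipiieppie gives the pieces pii ep ep pie pii pie pii pii ep pie pii ep ep pii ep ep pie pii pii ep pie, which concatenate to the answer.

piiepeppiepiipiepiipiieppiepiiepeppiiepeppiepiipiieppie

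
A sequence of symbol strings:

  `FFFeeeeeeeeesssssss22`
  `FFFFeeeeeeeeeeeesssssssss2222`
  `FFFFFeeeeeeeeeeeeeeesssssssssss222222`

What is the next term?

FFFFFFeeeeeeeeeeeeeeeeeesssssssssssss22222222

Term n consists of n+1 F's, followed by 3n+3 e's, followed by 2n+3 s's, followed by 2n-2 2's, where the shown terms are n = 2, 3, 4.
At n = 5 the blocks have lengths 6, 18, 13, 8.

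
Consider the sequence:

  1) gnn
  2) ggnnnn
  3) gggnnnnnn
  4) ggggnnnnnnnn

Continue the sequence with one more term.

Each string has the form g^{n} n^{2n} (n = 1, 2, …).
For the next term, n = 5, so the run lengths are 5, 10.

gggggnnnnnnnnnn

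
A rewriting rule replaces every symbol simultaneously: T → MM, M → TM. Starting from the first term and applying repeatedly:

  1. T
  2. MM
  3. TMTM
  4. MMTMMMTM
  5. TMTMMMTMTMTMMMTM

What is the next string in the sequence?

φ(TMTMMMTMTMTMMMTM) expands symbol-by-symbol to MM TM MM TM TM TM MM TM MM TM MM TM TM TM MM TM; joining the 16 pieces gives the next term.

MMTMMMTMTMTMMMTMMMTMMMTMTMTMMMTM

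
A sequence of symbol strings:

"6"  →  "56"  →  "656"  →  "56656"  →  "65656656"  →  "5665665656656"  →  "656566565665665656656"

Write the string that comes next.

Each term (from the third on) is the two preceding terms concatenated in order: term 3 = 6·56 = 656.
So term 8 is 5665665656656·656566565665665656656.

5665665656656656566565665665656656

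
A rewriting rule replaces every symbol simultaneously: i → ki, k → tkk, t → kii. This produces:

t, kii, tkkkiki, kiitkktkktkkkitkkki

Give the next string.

Rewriting the 19 symbols of kiitkktkktkkkitkkki one by one yields tkk ki ki kii tkk tkk kii tkk tkk kii tkk tkk tkk ki kii tkk tkk tkk ki; concatenated:

tkkkikikiitkktkkkiitkktkkkiitkktkktkkkikiitkktkktkkki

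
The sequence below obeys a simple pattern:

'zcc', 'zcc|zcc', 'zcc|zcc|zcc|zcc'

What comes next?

Every step duplicates the string with '|' between the halves.
Doubling zcc|zcc|zcc|zcc with '|' between the halves:

zcc|zcc|zcc|zcc|zcc|zcc|zcc|zcc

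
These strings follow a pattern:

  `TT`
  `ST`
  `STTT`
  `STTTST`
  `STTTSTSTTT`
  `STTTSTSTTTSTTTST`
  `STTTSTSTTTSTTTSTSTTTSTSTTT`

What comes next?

STTTSTSTTTSTTTSTSTTTSTSTTTSTTTSTSTTTSTTTST

From term 3 onward, concatenate the last term with the second-to-last: ST·TT = STTT, STTT·ST = STTTST, …
So term 8 is STTTSTSTTTSTTTSTSTTTSTSTTT·STTTSTSTTTSTTTST.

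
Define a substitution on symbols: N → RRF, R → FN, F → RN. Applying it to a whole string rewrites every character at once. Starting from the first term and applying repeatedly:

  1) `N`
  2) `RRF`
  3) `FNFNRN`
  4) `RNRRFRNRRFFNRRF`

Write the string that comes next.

Rewriting the 15 symbols of RNRRFRNRRFFNRRF one by one yields FN RRF FN FN RN FN RRF FN FN RN RN RRF FN FN RN; concatenated:

FNRRFFNFNRNFNRRFFNFNRNRNRRFFNFNRN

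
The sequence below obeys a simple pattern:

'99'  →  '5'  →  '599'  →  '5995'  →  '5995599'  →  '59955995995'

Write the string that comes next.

599559959955995599

This is a Fibonacci-style word recurrence s(k) = s(k−1)·s(k−2): e.g. 5·99 = 599.
So term 7 is 59955995995·5995599.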